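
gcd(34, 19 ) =1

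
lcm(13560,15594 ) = 311880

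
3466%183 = 172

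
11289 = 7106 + 4183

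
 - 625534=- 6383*98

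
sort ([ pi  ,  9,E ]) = [ E, pi,9 ]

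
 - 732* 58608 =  - 42901056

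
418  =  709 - 291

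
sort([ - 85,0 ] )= [-85,0]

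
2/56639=2/56639 = 0.00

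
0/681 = 0 = 0.00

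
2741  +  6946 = 9687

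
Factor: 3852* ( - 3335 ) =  - 2^2*3^2*5^1*23^1*29^1*107^1 = - 12846420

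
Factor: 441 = 3^2*7^2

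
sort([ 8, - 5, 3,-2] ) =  [ - 5,-2,3, 8] 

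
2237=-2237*( - 1)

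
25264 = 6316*4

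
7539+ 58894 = 66433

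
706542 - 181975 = 524567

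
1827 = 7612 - 5785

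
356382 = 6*59397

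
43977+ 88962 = 132939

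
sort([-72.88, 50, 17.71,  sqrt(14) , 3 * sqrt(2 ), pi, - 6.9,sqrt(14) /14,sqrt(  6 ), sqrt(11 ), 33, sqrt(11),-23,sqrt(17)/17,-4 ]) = [- 72.88, - 23, -6.9,-4,sqrt(17 )/17, sqrt ( 14 )/14, sqrt( 6 ), pi, sqrt (11),  sqrt(11), sqrt( 14), 3 * sqrt(2 ),17.71,33,  50 ]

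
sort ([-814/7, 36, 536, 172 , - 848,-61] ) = [  -  848,- 814/7, - 61 , 36, 172, 536]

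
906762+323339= 1230101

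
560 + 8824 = 9384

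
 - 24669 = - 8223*3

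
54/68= 27/34 = 0.79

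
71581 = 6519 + 65062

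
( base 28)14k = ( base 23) 1gj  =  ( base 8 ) 1624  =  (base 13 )556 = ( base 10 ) 916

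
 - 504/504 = - 1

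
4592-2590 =2002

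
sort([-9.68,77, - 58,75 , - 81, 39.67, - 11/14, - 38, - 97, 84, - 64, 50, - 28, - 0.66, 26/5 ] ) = [  -  97, - 81,  -  64, - 58, - 38, -28, - 9.68,-11/14,-0.66 , 26/5, 39.67 , 50,75,77, 84]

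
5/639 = 5/639 = 0.01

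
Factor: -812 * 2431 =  - 2^2*7^1*11^1*13^1*17^1* 29^1 = - 1973972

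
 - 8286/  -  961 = 8286/961 = 8.62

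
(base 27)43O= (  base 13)14b5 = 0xbcd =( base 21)6HI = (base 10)3021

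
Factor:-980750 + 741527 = - 3^1*23^1*3467^1 = -  239223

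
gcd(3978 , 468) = 234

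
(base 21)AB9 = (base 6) 33310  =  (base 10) 4650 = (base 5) 122100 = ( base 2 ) 1001000101010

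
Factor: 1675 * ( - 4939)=-8272825 = - 5^2*11^1*67^1*449^1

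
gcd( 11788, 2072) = 28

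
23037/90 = 7679/30 =255.97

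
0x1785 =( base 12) 3599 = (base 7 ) 23361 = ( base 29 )74i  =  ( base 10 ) 6021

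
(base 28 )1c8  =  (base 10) 1128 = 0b10001101000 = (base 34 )x6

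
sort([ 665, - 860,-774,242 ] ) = [-860,-774,242,665]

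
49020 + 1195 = 50215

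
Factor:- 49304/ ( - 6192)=6163/774 = 2^( - 1)*3^ ( - 2 )*43^(  -  1) * 6163^1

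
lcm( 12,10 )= 60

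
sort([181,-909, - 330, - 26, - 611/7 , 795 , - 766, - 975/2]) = [ - 909,-766, - 975/2, - 330, - 611/7,  -  26 , 181,795 ]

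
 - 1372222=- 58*23659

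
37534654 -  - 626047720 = 663582374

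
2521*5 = 12605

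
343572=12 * 28631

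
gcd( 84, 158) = 2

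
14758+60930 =75688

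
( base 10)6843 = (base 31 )73n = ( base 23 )CLC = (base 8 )15273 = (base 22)e31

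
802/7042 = 401/3521 = 0.11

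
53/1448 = 53/1448 = 0.04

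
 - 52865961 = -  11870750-40995211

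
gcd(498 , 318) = 6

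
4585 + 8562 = 13147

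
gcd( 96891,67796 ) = 1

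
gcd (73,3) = 1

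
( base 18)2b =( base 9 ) 52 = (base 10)47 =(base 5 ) 142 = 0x2F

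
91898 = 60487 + 31411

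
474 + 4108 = 4582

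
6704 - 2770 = 3934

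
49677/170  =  292 + 37/170 = 292.22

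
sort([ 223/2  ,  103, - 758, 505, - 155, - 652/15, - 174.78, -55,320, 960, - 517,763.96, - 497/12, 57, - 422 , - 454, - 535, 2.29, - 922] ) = [ - 922, - 758, - 535, - 517, - 454, -422, - 174.78, - 155, - 55, - 652/15,-497/12,2.29, 57, 103, 223/2, 320,505, 763.96,  960]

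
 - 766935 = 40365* ( - 19 )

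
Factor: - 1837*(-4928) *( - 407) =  - 3684463552 = - 2^6 * 7^1 * 11^3*37^1 * 167^1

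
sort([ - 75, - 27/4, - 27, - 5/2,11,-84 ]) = [ - 84 , -75, - 27,  -  27/4,  -  5/2 , 11 ] 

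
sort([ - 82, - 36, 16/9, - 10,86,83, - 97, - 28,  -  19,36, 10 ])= [  -  97,-82 , - 36, - 28,-19, - 10,  16/9,10,36,  83,86]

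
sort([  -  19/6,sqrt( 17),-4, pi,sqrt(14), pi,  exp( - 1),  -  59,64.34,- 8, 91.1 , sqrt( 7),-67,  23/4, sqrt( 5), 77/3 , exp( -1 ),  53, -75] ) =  [ - 75,  -  67,- 59, - 8 , - 4, - 19/6,exp(- 1 ), exp( - 1),  sqrt(5), sqrt( 7),pi, pi , sqrt( 14),  sqrt( 17), 23/4, 77/3, 53,64.34,91.1]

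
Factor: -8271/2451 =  - 3^1*19^( - 1 )*43^(- 1 )*919^1 = - 2757/817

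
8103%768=423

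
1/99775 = 1/99775 = 0.00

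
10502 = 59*178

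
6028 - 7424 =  - 1396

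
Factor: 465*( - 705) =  - 327825 = - 3^2* 5^2 * 31^1*47^1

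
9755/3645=1951/729 = 2.68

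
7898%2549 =251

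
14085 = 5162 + 8923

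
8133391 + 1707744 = 9841135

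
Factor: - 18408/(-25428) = 2^1*59^1*163^( - 1 ) =118/163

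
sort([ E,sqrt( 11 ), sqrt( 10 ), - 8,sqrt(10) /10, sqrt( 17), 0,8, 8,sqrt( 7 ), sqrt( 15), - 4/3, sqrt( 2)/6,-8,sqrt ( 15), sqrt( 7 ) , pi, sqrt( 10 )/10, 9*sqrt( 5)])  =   [ - 8,  -  8, - 4/3,  0, sqrt( 2 )/6, sqrt( 10)/10,  sqrt ( 10 )/10,sqrt( 7), sqrt( 7),E,pi  ,  sqrt (10), sqrt( 11 ) , sqrt( 15 ),  sqrt (15), sqrt( 17 ) , 8, 8, 9*sqrt( 5) ]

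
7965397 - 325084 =7640313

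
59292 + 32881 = 92173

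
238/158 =119/79 = 1.51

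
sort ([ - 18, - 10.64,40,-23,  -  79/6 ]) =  [-23,  -  18, - 79/6,-10.64,40 ] 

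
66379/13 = 5106 + 1/13= 5106.08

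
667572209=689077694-21505485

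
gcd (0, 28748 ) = 28748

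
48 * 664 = 31872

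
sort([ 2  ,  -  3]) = [ - 3, 2 ] 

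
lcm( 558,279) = 558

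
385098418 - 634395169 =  -249296751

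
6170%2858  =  454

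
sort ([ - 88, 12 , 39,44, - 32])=[ - 88,-32 , 12, 39,44 ]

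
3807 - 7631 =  - 3824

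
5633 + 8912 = 14545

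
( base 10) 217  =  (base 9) 261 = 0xd9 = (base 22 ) 9j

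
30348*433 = 13140684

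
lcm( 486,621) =11178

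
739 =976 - 237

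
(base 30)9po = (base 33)84U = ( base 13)4068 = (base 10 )8874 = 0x22aa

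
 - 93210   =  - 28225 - 64985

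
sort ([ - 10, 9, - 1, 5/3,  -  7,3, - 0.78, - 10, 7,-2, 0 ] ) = [ - 10, - 10,  -  7, - 2, - 1, - 0.78, 0 , 5/3 , 3, 7,9 ]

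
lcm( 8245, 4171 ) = 354535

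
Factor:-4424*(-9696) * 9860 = 2^10 * 3^1*5^1*7^1 * 17^1*29^1*79^1*101^1 = 422945725440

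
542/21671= 542/21671= 0.03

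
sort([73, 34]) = [34, 73 ]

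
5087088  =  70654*72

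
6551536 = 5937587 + 613949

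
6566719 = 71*92489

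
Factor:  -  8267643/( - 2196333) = 3^1*277^( - 1)*881^(-1)*306209^1  =  918627/244037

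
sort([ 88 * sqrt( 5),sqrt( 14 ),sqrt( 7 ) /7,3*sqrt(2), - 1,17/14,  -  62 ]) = [-62, - 1,sqrt( 7) /7, 17/14,sqrt( 14),3 * sqrt( 2), 88*sqrt( 5 )]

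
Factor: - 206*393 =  - 2^1*3^1 * 103^1 * 131^1 = -  80958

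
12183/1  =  12183 = 12183.00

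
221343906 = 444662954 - 223319048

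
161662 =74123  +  87539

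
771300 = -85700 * ( - 9)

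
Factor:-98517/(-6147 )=3^(  -  1) * 683^(-1 )*32839^1 = 32839/2049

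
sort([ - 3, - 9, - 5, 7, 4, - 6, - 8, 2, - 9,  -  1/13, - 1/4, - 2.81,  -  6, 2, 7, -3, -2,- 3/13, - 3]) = [ - 9, - 9, - 8, - 6, - 6, - 5, -3, - 3, - 3 , - 2.81, -2,-1/4, - 3/13,-1/13,2,  2, 4,7, 7]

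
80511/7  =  11501 + 4/7 = 11501.57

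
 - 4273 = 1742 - 6015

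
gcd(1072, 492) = 4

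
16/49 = 16/49 = 0.33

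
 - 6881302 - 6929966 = -13811268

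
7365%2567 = 2231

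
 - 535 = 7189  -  7724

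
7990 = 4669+3321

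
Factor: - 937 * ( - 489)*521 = 3^1*163^1*521^1*937^1 = 238718553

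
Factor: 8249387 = 23^1*358669^1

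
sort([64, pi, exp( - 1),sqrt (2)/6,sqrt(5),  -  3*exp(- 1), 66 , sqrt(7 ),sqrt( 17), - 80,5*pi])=[ - 80, - 3* exp( - 1), sqrt(2)/6,exp ( - 1), sqrt( 5), sqrt(7),pi, sqrt (17),  5 * pi,64,66 ]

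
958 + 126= 1084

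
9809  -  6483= 3326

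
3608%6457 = 3608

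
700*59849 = 41894300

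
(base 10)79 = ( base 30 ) 2J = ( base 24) 37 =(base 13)61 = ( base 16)4F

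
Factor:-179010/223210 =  - 81/101 = - 3^4*101^( - 1)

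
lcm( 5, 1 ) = 5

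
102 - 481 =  - 379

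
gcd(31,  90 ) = 1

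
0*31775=0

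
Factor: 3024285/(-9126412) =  - 2^( - 2)*3^1*5^1*11^1*1031^( - 1)*2213^(-1)*18329^1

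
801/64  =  12 + 33/64=12.52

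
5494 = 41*134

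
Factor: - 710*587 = - 416770= - 2^1* 5^1*71^1*587^1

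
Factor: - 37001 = -163^1*227^1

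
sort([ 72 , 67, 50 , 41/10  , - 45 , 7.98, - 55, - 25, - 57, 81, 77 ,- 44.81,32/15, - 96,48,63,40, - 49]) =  [ - 96, - 57, - 55, - 49, - 45, - 44.81, - 25, 32/15,41/10,7.98, 40,48 , 50,63,67, 72, 77 , 81]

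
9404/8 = 2351/2 = 1175.50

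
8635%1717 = 50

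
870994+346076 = 1217070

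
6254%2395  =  1464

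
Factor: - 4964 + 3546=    - 1418 = - 2^1*709^1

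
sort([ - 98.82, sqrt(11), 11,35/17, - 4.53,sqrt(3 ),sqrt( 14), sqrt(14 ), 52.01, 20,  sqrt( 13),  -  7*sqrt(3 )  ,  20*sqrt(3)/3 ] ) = [ - 98.82, - 7*sqrt( 3),-4.53, sqrt(3), 35/17,sqrt (11 ), sqrt(13) , sqrt( 14),sqrt( 14),  11 , 20*sqrt(3 )/3,  20, 52.01]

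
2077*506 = 1050962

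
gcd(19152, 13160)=56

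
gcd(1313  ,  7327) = 1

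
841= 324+517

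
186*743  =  138198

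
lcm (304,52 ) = 3952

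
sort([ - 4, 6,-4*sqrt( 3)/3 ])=[ - 4,  -  4*sqrt(3 )/3, 6]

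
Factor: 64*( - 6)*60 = -23040=- 2^9* 3^2*5^1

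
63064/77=63064/77 = 819.01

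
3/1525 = 3/1525 = 0.00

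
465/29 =16 + 1/29= 16.03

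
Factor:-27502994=-2^1 *19^1*199^1*3637^1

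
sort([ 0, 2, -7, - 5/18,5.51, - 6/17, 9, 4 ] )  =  [ - 7, - 6/17 , - 5/18, 0, 2, 4, 5.51,9] 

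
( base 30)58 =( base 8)236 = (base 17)95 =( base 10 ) 158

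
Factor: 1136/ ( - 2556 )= - 2^2*3^( - 2) = - 4/9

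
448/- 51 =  - 9 + 11/51 = - 8.78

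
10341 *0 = 0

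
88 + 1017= 1105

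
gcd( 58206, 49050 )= 654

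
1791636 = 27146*66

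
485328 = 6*80888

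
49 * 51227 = 2510123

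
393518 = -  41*(-9598) 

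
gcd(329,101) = 1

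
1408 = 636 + 772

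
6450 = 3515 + 2935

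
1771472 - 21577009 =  - 19805537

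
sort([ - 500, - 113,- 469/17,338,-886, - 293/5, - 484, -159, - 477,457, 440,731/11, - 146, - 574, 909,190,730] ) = [ - 886, -574,  -  500 ,-484,-477,-159, - 146,  -  113, -293/5,  -  469/17,731/11,190, 338,  440, 457,730 , 909]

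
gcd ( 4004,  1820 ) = 364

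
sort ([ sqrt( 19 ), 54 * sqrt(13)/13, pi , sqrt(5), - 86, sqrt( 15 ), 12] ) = [ - 86,sqrt(5 ),pi , sqrt( 15 ), sqrt ( 19 ), 12,  54*sqrt(13 ) /13 ]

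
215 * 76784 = 16508560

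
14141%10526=3615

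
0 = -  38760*0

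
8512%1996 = 528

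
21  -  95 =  - 74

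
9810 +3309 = 13119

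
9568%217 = 20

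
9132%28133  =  9132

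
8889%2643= 960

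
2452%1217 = 18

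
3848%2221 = 1627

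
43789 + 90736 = 134525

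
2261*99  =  223839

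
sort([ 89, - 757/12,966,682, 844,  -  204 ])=[ - 204, - 757/12, 89, 682,844, 966 ]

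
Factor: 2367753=3^1*789251^1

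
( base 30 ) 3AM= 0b101111001110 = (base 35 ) 2GC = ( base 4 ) 233032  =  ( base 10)3022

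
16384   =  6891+9493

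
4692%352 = 116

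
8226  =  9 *914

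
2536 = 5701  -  3165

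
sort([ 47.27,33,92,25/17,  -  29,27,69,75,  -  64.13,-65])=[-65, - 64.13, - 29,  25/17, 27,33, 47.27,69,75,92]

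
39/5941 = 3/457 = 0.01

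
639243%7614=7281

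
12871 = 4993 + 7878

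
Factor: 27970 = 2^1 *5^1*2797^1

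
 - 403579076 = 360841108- 764420184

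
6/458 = 3/229 = 0.01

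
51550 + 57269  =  108819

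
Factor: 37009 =7^1 * 17^1*311^1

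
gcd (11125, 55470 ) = 5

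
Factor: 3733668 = 2^2*3^3*181^1*191^1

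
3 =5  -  2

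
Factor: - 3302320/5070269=-2^4*5^1*7^1 *5897^1*5070269^ ( - 1 )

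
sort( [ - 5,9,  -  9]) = [ - 9, -5, 9 ]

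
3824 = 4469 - 645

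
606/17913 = 202/5971=0.03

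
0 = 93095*0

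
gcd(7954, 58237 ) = 1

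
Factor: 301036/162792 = 2^(-1)*3^( - 2)*7^(  -  1) * 233^1 = 233/126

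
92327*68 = 6278236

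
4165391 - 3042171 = 1123220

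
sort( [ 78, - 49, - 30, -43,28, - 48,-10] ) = [  -  49, - 48,-43,-30,-10,28,78 ]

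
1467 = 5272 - 3805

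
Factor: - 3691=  - 3691^1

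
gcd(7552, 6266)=2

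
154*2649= 407946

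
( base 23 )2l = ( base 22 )31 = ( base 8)103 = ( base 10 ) 67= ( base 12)57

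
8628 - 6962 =1666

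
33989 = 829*41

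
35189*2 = 70378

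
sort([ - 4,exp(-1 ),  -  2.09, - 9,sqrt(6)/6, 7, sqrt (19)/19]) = [ - 9, - 4, - 2.09, sqrt (19)/19,exp( - 1 ) , sqrt(6)/6,7]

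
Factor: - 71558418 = - 2^1*3^1 * 11926403^1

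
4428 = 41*108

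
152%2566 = 152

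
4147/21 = 197 + 10/21  =  197.48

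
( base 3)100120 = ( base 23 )b5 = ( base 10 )258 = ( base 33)7R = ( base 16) 102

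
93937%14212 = 8665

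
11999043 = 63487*189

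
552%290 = 262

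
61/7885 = 61/7885 = 0.01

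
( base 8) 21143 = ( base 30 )9nd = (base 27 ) C21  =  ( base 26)d0f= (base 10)8803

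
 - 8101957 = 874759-8976716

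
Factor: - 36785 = - 5^1*7^1 * 1051^1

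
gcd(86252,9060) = 4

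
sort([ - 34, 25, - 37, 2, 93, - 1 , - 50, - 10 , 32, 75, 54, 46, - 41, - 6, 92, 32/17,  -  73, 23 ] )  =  [-73, - 50,  -  41,  -  37,  -  34, - 10, - 6, - 1,32/17,2 , 23, 25,32 , 46, 54, 75, 92,  93]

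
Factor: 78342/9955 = 7122/905 = 2^1 * 3^1*5^ (- 1 ) * 181^(- 1 )*1187^1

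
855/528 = 285/176  =  1.62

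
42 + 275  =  317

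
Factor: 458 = 2^1 * 229^1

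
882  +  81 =963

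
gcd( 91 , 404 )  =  1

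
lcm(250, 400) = 2000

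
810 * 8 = 6480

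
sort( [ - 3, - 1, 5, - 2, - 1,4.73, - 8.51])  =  [-8.51,-3, - 2, - 1, - 1, 4.73, 5] 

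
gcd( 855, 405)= 45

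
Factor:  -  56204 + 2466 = -53738  =  - 2^1 * 97^1 * 277^1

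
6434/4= 1608 + 1/2 = 1608.50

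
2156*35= 75460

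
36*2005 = 72180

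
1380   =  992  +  388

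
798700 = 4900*163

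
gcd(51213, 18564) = 3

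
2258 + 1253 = 3511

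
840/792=1 + 2/33  =  1.06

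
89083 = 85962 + 3121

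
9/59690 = 9/59690 = 0.00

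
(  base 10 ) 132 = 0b10000100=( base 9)156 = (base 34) 3u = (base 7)246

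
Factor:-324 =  - 2^2 * 3^4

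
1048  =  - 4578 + 5626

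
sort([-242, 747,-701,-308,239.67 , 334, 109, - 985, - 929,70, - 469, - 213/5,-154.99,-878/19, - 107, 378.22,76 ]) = [ - 985, - 929 ,  -  701 ,  -  469,-308, - 242, - 154.99 ,-107,-878/19,-213/5,70, 76, 109, 239.67,334, 378.22, 747] 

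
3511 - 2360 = 1151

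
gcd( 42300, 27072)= 1692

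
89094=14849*6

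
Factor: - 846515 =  - 5^1* 17^1*23^1*433^1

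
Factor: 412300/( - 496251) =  - 58900/70893=- 2^2*3^ (- 2 )*5^2*19^1 * 31^1*7877^(- 1 ) 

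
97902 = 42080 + 55822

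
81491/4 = 20372 + 3/4 = 20372.75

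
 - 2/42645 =-2/42645  =  -0.00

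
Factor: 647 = 647^1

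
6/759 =2/253 = 0.01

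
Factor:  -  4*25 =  - 2^2*5^2 = - 100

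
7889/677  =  7889/677 = 11.65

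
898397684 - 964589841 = - 66192157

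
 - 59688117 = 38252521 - 97940638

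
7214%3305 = 604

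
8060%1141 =73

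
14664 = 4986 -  -9678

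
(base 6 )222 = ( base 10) 86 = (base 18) 4e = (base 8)126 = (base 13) 68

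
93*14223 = 1322739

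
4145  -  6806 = -2661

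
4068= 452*9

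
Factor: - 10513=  - 10513^1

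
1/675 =1/675 = 0.00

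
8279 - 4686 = 3593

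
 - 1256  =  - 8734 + 7478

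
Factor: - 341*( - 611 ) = 11^1*13^1 * 31^1 *47^1=208351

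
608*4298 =2613184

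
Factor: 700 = 2^2*5^2*7^1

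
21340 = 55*388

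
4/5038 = 2/2519 = 0.00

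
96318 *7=674226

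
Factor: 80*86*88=605440 = 2^8*5^1*11^1*43^1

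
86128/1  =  86128=86128.00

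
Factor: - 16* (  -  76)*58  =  70528 = 2^7*19^1*29^1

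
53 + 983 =1036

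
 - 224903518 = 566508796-791412314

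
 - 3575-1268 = - 4843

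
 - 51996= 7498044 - 7550040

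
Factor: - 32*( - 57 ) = 2^5*3^1*19^1= 1824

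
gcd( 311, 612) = 1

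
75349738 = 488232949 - 412883211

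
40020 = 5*8004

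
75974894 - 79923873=  -  3948979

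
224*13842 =3100608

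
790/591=790/591= 1.34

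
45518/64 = 22759/32=711.22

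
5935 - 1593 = 4342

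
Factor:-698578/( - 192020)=2^(  -  1 )*5^( -1)*43^1*8123^1* 9601^( - 1)  =  349289/96010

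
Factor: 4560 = 2^4*3^1*5^1 * 19^1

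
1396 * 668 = 932528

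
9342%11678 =9342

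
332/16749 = 332/16749  =  0.02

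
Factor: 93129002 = 2^1  *  46564501^1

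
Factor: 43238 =2^1*13^1*1663^1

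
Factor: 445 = 5^1 * 89^1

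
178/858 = 89/429  =  0.21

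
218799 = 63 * 3473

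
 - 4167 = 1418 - 5585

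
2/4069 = 2/4069=0.00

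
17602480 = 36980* 476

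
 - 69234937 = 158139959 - 227374896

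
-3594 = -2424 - 1170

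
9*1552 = 13968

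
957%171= 102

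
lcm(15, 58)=870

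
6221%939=587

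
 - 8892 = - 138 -8754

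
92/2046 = 46/1023 = 0.04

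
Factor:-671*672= - 2^5*  3^1 * 7^1*11^1*61^1 = - 450912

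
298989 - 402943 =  - 103954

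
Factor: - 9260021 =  - 883^1*10487^1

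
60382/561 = 107 + 355/561 = 107.63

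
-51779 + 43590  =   - 8189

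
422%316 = 106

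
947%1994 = 947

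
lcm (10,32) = 160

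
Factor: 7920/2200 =2^1*3^2 *5^ ( - 1 ) =18/5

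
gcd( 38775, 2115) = 705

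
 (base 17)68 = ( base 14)7C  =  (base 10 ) 110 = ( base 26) 46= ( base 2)1101110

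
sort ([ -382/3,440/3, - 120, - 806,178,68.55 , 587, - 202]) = [-806,-202 ,-382/3, - 120, 68.55 , 440/3,  178 , 587]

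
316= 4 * 79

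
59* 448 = 26432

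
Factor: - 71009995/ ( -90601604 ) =2^( -2) * 5^1*7^1*31^1*37^( - 1) * 65447^1*612173^(  -  1 ) 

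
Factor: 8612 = 2^2*2153^1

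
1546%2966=1546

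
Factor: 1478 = 2^1*739^1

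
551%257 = 37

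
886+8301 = 9187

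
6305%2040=185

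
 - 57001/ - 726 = 78+373/726= 78.51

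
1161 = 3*387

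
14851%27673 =14851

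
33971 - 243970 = - 209999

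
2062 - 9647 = -7585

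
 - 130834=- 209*626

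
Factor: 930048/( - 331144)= -2^5*3^1 * 7^1*11^ ( - 1)*53^ (-1)*71^( -1)*173^1 = -116256/41393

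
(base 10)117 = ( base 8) 165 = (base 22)57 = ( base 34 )3F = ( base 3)11100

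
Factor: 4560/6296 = 570/787 = 2^1*3^1 * 5^1*19^1*787^( - 1 )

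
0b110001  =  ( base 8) 61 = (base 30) 1j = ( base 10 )49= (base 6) 121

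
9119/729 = 9119/729 = 12.51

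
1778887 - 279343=1499544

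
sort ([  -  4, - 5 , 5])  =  [ - 5 , - 4,5]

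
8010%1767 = 942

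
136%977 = 136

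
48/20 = 12/5  =  2.40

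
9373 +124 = 9497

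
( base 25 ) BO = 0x12b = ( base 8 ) 453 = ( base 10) 299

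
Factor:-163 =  -163^1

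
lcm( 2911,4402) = 180482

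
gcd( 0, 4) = 4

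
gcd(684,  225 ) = 9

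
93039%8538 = 7659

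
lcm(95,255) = 4845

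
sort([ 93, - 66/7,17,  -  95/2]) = [ - 95/2, - 66/7, 17 , 93]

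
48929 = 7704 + 41225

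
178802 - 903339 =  -724537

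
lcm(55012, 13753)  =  55012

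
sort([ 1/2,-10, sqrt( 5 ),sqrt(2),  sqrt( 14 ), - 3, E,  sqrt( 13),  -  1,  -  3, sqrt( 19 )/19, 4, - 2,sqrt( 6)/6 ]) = [ - 10,- 3, - 3,  -  2, - 1, sqrt ( 19)/19,sqrt (6) /6,  1/2, sqrt( 2),sqrt(5),E , sqrt( 13), sqrt( 14),4]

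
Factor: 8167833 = 3^2*389^1*2333^1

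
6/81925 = 6/81925 = 0.00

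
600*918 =550800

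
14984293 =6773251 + 8211042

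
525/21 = 25= 25.00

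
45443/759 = 45443/759 = 59.87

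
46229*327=15116883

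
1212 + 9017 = 10229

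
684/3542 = 342/1771 = 0.19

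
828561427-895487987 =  - 66926560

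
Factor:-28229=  - 28229^1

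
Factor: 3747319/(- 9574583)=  - 2131^( - 1 )*4493^( - 1)*3747319^1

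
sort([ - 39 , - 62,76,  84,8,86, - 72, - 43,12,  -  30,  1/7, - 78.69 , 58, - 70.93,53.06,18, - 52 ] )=[ - 78.69,  -  72, - 70.93, - 62, - 52, - 43, - 39, - 30,1/7,8,12,18, 53.06,58, 76,84,86]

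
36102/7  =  36102/7 = 5157.43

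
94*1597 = 150118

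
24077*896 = 21572992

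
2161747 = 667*3241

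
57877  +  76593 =134470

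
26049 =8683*3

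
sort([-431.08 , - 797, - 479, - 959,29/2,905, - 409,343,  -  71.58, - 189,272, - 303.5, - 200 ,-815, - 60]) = [-959, - 815, - 797, - 479,-431.08, - 409, - 303.5, - 200,-189, - 71.58, - 60,29/2, 272,343,905]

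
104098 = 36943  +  67155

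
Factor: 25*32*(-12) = -9600=- 2^7*3^1* 5^2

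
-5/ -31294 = 5/31294 = 0.00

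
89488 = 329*272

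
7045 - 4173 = 2872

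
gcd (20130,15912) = 6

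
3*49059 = 147177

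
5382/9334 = 207/359 = 0.58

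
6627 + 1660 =8287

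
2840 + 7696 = 10536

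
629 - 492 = 137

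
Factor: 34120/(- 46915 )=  - 8/11=- 2^3*11^(-1)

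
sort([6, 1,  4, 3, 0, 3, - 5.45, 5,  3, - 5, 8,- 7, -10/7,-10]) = [  -  10,-7, - 5.45 , -5, - 10/7, 0, 1, 3, 3, 3, 4 , 5, 6,8] 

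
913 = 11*83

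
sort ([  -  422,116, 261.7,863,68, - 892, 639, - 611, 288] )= [ - 892, - 611,-422, 68,116,261.7, 288, 639,863 ] 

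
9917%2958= 1043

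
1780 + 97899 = 99679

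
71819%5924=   731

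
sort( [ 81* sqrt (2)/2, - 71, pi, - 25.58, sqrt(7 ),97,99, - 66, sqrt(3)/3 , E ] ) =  [ - 71, - 66,- 25.58,sqrt( 3)/3 , sqrt(7), E, pi, 81*sqrt( 2)/2, 97,99]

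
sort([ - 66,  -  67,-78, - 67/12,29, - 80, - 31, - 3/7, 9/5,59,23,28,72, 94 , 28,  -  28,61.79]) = [-80,- 78 , - 67, - 66, - 31,-28, - 67/12,-3/7,9/5, 23,28,28,29,59,61.79 , 72,94] 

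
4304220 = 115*37428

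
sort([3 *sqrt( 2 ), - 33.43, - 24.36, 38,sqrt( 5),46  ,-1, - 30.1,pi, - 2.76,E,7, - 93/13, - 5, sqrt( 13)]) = [ - 33.43 , - 30.1, - 24.36, - 93/13 , - 5 , -2.76, - 1,sqrt( 5 ), E, pi, sqrt( 13 ),3*sqrt (2 ),7,38,46]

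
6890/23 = 299 + 13/23 = 299.57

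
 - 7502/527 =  - 242/17 = - 14.24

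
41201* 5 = 206005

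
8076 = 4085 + 3991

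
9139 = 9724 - 585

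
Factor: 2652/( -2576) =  - 663/644= -  2^( - 2)*3^1*7^(-1 ) * 13^1*17^1 * 23^(-1)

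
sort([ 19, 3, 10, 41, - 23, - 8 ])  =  [ - 23, - 8, 3, 10,19, 41]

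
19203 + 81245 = 100448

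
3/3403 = 3/3403 = 0.00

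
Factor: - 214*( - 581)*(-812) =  - 2^3* 7^2*29^1 * 83^1*107^1  =  - 100959208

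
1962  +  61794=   63756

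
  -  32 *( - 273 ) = 8736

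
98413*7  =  688891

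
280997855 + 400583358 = 681581213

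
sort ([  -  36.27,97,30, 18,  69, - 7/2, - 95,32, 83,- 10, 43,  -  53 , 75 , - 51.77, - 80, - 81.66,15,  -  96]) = [ - 96, - 95,-81.66, - 80,-53, - 51.77, - 36.27,-10, - 7/2, 15, 18, 30,  32, 43,69,75, 83,97] 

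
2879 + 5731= 8610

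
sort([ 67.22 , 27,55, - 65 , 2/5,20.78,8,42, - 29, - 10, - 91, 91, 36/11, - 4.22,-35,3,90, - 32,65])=[ - 91,-65, - 35,-32,-29, - 10, - 4.22,2/5, 3, 36/11,8,20.78,27,42,55, 65, 67.22,90 , 91]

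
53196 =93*572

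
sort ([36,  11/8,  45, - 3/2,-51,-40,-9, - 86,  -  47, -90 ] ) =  [- 90, - 86, - 51,  -  47, - 40,-9, - 3/2, 11/8,36,45 ] 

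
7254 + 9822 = 17076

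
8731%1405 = 301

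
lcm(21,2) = 42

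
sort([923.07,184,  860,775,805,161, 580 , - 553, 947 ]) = [ - 553,161,184,580, 775 , 805, 860,923.07, 947 ] 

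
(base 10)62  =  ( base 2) 111110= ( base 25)2c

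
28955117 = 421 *68777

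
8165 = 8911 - 746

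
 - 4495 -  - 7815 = 3320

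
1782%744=294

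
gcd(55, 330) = 55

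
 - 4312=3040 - 7352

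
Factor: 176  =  2^4*11^1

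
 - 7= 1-8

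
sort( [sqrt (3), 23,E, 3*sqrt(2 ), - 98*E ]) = [ - 98*E,  sqrt(3 ), E, 3*sqrt(2),  23]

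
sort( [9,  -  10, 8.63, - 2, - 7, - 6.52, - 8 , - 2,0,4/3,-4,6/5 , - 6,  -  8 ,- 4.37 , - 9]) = [ - 10, - 9, - 8, - 8, - 7 ,  -  6.52 , - 6,-4.37, - 4, - 2, - 2, 0,6/5, 4/3,8.63, 9 ]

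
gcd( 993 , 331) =331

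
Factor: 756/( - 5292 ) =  - 1/7 = - 7^(-1)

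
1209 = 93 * 13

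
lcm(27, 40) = 1080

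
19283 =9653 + 9630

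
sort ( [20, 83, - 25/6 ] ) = [-25/6, 20, 83]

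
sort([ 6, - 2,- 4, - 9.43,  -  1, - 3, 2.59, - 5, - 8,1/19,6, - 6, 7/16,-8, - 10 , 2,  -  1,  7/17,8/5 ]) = [-10,  -  9.43,- 8, - 8 ,-6,-5, - 4, - 3, - 2,-1, -1, 1/19, 7/17, 7/16,8/5,2, 2.59,6 , 6 ]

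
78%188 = 78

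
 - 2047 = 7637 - 9684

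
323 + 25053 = 25376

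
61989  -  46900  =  15089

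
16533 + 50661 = 67194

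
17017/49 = 347 + 2/7=347.29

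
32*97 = 3104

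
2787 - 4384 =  - 1597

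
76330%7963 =4663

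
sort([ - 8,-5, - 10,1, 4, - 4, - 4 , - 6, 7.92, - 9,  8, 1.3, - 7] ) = [-10 , - 9,-8, - 7,  -  6 , - 5, - 4 , - 4,1,1.3, 4, 7.92, 8 ]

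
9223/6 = 1537 + 1/6 =1537.17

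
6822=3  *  2274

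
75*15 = 1125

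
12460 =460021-447561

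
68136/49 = 1390+26/49 = 1390.53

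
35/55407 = 35/55407 = 0.00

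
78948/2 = 39474 = 39474.00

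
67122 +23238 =90360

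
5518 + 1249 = 6767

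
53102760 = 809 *65640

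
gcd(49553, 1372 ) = 7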